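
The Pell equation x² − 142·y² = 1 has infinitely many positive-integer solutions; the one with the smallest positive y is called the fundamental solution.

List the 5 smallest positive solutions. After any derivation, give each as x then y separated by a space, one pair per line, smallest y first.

143 12
40897 3432
11696399 981540
3345129217 280717008
956695259663 80284082748

d=142: √d = [11; 1,10,1,22] (ℓ=4, even), read p_3/q_3
a_0=11:  p_0=11·1+0=11,  q_0=11·0+1=1
…
a_2=10:  p_2=10·12+11=131,  q_2=10·1+1=11
a_3=1:  p_3=1·131+12=143,  q_3=1·11+1=12
(x₁, y₁) = (143, 12);  143² − 142·12² = 1 ✓
(x_2, y_2) = (143·143 + 142·12·12, 143·12 + 12·143) = (40897, 3432)
(x_3, y_3) = (143·40897 + 142·12·3432, 143·3432 + 12·40897) = (11696399, 981540)
(x_4, y_4) = (143·11696399 + 142·12·981540, 143·981540 + 12·11696399) = (3345129217, 280717008)
(x_5, y_5) = (143·3345129217 + 142·12·280717008, 143·280717008 + 12·3345129217) = (956695259663, 80284082748)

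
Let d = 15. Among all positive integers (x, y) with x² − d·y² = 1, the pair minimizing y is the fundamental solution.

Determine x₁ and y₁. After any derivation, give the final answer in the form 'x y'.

d=15: √d = [3; 1,6] (ℓ=2, even), read p_1/q_1
step 0: (3, 1)  from 3·(1,0) + (0,1)
step 1: (4, 1)  from 1·(3,1) + (1,0)
fundamental: x₁=4, y₁=1  (since 16 − 15·1 = 1)

4 1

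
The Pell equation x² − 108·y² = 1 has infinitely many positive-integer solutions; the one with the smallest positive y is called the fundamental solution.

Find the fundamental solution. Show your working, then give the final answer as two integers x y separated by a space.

1351 130

√108 → a₀=10, period (2,1,1,4,1,1,2,20); ℓ=8 even so k=7
a_0=10:  p_0=10·1+0=10,  q_0=10·0+1=1
…
a_2=1:  p_2=1·21+10=31,  q_2=1·2+1=3
a_3=1:  p_3=1·31+21=52,  q_3=1·3+2=5
…
a_5=1:  p_5=1·239+52=291,  q_5=1·23+5=28
a_6=1:  p_6=1·291+239=530,  q_6=1·28+23=51
a_7=2:  p_7=2·530+291=1351,  q_7=2·51+28=130
(x₁, y₁) = (1351, 130);  1351² − 108·130² = 1 ✓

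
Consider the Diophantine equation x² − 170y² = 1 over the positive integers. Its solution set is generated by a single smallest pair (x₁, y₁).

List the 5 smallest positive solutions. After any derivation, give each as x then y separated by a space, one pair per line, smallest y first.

339 26
229841 17628
155831859 11951758
105653770561 8103274296
71633100608499 5494008020930

d=170: √d = [13; 26] (ℓ=1, odd), read p_1/q_1
k=0  a_k=13  p_k/q_k = 13/1
k=1  a_k=26  p_k/q_k = 339/26
fundamental: x₁=339, y₁=26  (since 114921 − 170·676 = 1)
(x_2, y_2) = (339·339 + 170·26·26, 339·26 + 26·339) = (229841, 17628)
(x_3, y_3) = (339·229841 + 170·26·17628, 339·17628 + 26·229841) = (155831859, 11951758)
(x_4, y_4) = (339·155831859 + 170·26·11951758, 339·11951758 + 26·155831859) = (105653770561, 8103274296)
(x_5, y_5) = (339·105653770561 + 170·26·8103274296, 339·8103274296 + 26·105653770561) = (71633100608499, 5494008020930)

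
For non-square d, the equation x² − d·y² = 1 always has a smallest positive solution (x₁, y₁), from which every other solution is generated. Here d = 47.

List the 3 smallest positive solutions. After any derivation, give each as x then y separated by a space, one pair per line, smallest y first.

48 7
4607 672
442224 64505

√47 → a₀=6, period (1,5,1,12); ℓ=4 even so k=3
i=0: a=6 ⇒ p=6, q=1
…
i=2: a=5 ⇒ p=41, q=6
i=3: a=1 ⇒ p=48, q=7
→ (48, 7).  Check: 48²=2304, 47·7²=2303, difference 1.
(48+7√47)^2 = 4607 + 672√47
(48+7√47)^3 = 442224 + 64505√47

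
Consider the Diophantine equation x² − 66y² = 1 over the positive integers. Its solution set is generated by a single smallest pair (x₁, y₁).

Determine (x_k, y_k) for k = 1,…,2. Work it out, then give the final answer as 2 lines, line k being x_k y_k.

65 8
8449 1040

[8; 8,16] for √66; ℓ=2 ⇒ convergent index 1
i=0: a=8 ⇒ p=8, q=1
i=1: a=8 ⇒ p=65, q=8
→ (65, 8).  Check: 65²=4225, 66·8²=4224, difference 1.
n=2: (65,8)∘(65,8) = (65·65+66·8·8, 65·8+8·65) = (8449,1040)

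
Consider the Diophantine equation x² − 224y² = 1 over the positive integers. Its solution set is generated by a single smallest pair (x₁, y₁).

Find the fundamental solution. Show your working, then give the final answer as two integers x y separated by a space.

√224 → a₀=14, period (1,28); ℓ=2 even so k=1
a_0=14:  p_0=14·1+0=14,  q_0=14·0+1=1
a_1=1:  p_1=1·14+1=15,  q_1=1·1+0=1
→ (15, 1).  Check: 15²=225, 224·1²=224, difference 1.

15 1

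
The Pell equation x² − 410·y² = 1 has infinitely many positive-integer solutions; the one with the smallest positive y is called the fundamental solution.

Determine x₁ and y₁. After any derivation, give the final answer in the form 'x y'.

[20; 4,40] for √410; ℓ=2 ⇒ convergent index 1
step 0: (20, 1)  from 20·(1,0) + (0,1)
step 1: (81, 4)  from 4·(20,1) + (1,0)
fundamental: x₁=81, y₁=4  (since 6561 − 410·16 = 1)

81 4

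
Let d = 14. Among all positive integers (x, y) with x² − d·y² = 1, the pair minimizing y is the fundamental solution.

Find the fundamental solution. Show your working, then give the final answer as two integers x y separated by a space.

√14 = [3; 1,2,1,6, …], period ℓ=4 (even) → k=3
i=0: a=3 ⇒ p=3, q=1
i=1: a=1 ⇒ p=4, q=1
i=2: a=2 ⇒ p=11, q=3
i=3: a=1 ⇒ p=15, q=4
(x₁, y₁) = (15, 4);  15² − 14·4² = 1 ✓

15 4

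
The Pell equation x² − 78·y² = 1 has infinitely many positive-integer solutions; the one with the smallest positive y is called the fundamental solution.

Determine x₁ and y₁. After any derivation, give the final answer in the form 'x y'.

√78 = [8; 1,4,1,16, …], period ℓ=4 (even) → k=3
a_0=8:  p_0=8·1+0=8,  q_0=8·0+1=1
…
a_2=4:  p_2=4·9+8=44,  q_2=4·1+1=5
a_3=1:  p_3=1·44+9=53,  q_3=1·5+1=6
fundamental: x₁=53, y₁=6  (since 2809 − 78·36 = 1)

53 6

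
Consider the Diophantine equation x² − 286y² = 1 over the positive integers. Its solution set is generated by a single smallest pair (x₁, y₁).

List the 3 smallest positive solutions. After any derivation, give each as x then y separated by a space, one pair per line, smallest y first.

561835 33222
631317134449 37330564740
709392124465745995 41947235681362578

√286 → a₀=16, period (1,10,3,3,2,3,3,10,1,32); ℓ=10 even so k=9
i=0: a=16 ⇒ p=16, q=1
i=1: a=1 ⇒ p=17, q=1
…
i=6: a=3 ⇒ p=15102, q=893
…
i=8: a=10 ⇒ p=512132, q=30283
i=9: a=1 ⇒ p=561835, q=33222
(x₁, y₁) = (561835, 33222);  561835² − 286·33222² = 1 ✓
(561835+33222√286)^2 = 631317134449 + 37330564740√286
(561835+33222√286)^3 = 709392124465745995 + 41947235681362578√286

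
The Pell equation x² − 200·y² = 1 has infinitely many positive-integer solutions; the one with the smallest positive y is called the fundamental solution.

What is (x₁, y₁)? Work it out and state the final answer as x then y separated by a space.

[14; 7,28] for √200; ℓ=2 ⇒ convergent index 1
a_0=14:  p_0=14·1+0=14,  q_0=14·0+1=1
a_1=7:  p_1=7·14+1=99,  q_1=7·1+0=7
fundamental: x₁=99, y₁=7  (since 9801 − 200·49 = 1)

99 7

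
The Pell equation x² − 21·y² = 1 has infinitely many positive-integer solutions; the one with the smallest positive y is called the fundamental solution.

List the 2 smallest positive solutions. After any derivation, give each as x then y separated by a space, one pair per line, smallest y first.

[4; 1,1,2,1,1,8] for √21; ℓ=6 ⇒ convergent index 5
k=0  a_k=4  p_k/q_k = 4/1
…
k=3  a_k=2  p_k/q_k = 23/5
k=4  a_k=1  p_k/q_k = 32/7
k=5  a_k=1  p_k/q_k = 55/12
fundamental: x₁=55, y₁=12  (since 3025 − 21·144 = 1)
k=2:  x_2 = 55·55+21·12·12 = 6049,  y_2 = 55·12+12·55 = 1320

55 12
6049 1320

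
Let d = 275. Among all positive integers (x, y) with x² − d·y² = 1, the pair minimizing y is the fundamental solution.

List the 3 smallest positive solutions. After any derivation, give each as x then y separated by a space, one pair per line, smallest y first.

√275 → a₀=16, period (1,1,2,1,1,32); ℓ=6 even so k=5
i=0: a=16 ⇒ p=16, q=1
…
i=3: a=2 ⇒ p=83, q=5
i=4: a=1 ⇒ p=116, q=7
i=5: a=1 ⇒ p=199, q=12
→ (199, 12).  Check: 199²=39601, 275·12²=39600, difference 1.
(199+12√275)^2 = 79201 + 4776√275
(199+12√275)^3 = 31521799 + 1900836√275

199 12
79201 4776
31521799 1900836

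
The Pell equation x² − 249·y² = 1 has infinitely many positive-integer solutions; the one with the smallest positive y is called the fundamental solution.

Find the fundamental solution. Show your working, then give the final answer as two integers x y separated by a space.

8553815 542076

d=249: √d = [15; 1,3,1,1,5,…,3,1,30] (ℓ=16, even), read p_15/q_15
i=0: a=15 ⇒ p=15, q=1
i=1: a=1 ⇒ p=16, q=1
i=2: a=3 ⇒ p=63, q=4
…
i=7: a=3 ⇒ p=3582, q=227
i=8: a=10 ⇒ p=36751, q=2329
i=9: a=3 ⇒ p=113835, q=7214
…
i=11: a=5 ⇒ p=866765, q=54929
…
i=13: a=1 ⇒ p=1884116, q=119401
i=14: a=3 ⇒ p=6669699, q=422675
i=15: a=1 ⇒ p=8553815, q=542076
(x₁, y₁) = (8553815, 542076);  8553815² − 249·542076² = 1 ✓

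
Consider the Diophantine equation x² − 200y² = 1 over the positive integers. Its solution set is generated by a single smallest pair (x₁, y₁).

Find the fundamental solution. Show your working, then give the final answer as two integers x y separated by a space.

√200 → a₀=14, period (7,28); ℓ=2 even so k=1
i=0: a=14 ⇒ p=14, q=1
i=1: a=7 ⇒ p=99, q=7
→ (99, 7).  Check: 99²=9801, 200·7²=9800, difference 1.

99 7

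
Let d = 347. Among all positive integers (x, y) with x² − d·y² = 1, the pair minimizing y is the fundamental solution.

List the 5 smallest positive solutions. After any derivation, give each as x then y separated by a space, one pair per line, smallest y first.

641602 34443
823306252807 44197395372
1056469876826312026 56714274530897445
1355666371822207590758497 72775983935101527618408
1739596510986687599414840072362 93386433689401306371520721787

[18; 1,1,1,2,4,…,1,1,36] for √347; ℓ=14 ⇒ convergent index 13
k=0  a_k=18  p_k/q_k = 18/1
…
k=6  a_k=1  p_k/q_k = 801/43
…
k=8  a_k=1  p_k/q_k = 15070/809
k=9  a_k=4  p_k/q_k = 74549/4002
k=10  a_k=2  p_k/q_k = 164168/8813
k=11  a_k=1  p_k/q_k = 238717/12815
k=12  a_k=1  p_k/q_k = 402885/21628
k=13  a_k=1  p_k/q_k = 641602/34443
fundamental: x₁=641602, y₁=34443  (since 411653126404 − 347·1186320249 = 1)
(641602+34443√347)^2 = 823306252807 + 44197395372√347
(641602+34443√347)^3 = 1056469876826312026 + 56714274530897445√347
(641602+34443√347)^4 = 1355666371822207590758497 + 72775983935101527618408√347
(641602+34443√347)^5 = 1739596510986687599414840072362 + 93386433689401306371520721787√347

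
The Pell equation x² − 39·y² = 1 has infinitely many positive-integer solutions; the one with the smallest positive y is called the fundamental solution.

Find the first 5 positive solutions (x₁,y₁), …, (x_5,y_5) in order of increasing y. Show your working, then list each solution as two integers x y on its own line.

25 4
1249 200
62425 9996
3120001 499600
155937625 24970004

[6; 4,12] for √39; ℓ=2 ⇒ convergent index 1
step 0: (6, 1)  from 6·(1,0) + (0,1)
step 1: (25, 4)  from 4·(6,1) + (1,0)
→ (25, 4).  Check: 25²=625, 39·4²=624, difference 1.
n=2: (25,4)∘(25,4) = (25·25+39·4·4, 25·4+4·25) = (1249,200)
n=3: (1249,200)∘(25,4) = (25·1249+39·4·200, 25·200+4·1249) = (62425,9996)
n=4: (62425,9996)∘(25,4) = (25·62425+39·4·9996, 25·9996+4·62425) = (3120001,499600)
n=5: (3120001,499600)∘(25,4) = (25·3120001+39·4·499600, 25·499600+4·3120001) = (155937625,24970004)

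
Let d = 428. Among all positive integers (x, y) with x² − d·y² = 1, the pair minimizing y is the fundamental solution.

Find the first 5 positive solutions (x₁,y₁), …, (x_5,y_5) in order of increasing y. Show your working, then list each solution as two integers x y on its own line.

d=428: √d = [20; 1,2,4,1,5,10,5,1,4,2,1,40] (ℓ=12, even), read p_11/q_11
a_0=20:  p_0=20·1+0=20,  q_0=20·0+1=1
a_1=1:  p_1=1·20+1=21,  q_1=1·1+0=1
…
a_10=2:  p_10=2·577179+119350=1273708,  q_10=2·27899+5769=61567
a_11=1:  p_11=1·1273708+577179=1850887,  q_11=1·61567+27899=89466
fundamental: x₁=1850887, y₁=89466  (since 3425782686769 − 428·8004165156 = 1)
n=2: (1850887,89466)∘(1850887,89466) = (1850887·1850887+428·89466·89466, 1850887·89466+89466·1850887) = (6851565373537,331182912684)
n=3: (6851565373537,331182912684)∘(1850887,89466) = (1850887·6851565373537+428·89466·331182912684, 1850887·331182912684+89466·6851565373537) = (25362946559057703751,1225964295417811950)
n=4: (25362946559057703751,1225964295417811950)∘(1850887,89466) = (1850887·25362946559057703751+428·89466·1225964295417811950, 1850887·1225964295417811950+89466·25362946559057703751) = (93887896135702420679780737,4538242753705644230486616)
n=5: (93887896135702420679780737,4538242753705644230486616)∘(1850887,89466) = (1850887·93887896135702420679780737+428·89466·4538242753705644230486616, 1850887·4538242753705644230486616+89466·93887896135702420679780737) = (347551772829818329662915600223687,16799549031354731501369944644834)

1850887 89466
6851565373537 331182912684
25362946559057703751 1225964295417811950
93887896135702420679780737 4538242753705644230486616
347551772829818329662915600223687 16799549031354731501369944644834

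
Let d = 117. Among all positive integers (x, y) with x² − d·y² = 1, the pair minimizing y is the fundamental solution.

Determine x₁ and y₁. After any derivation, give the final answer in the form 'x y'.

d=117: √d = [10; 1,4,2,4,1,20] (ℓ=6, even), read p_5/q_5
k=0  a_k=10  p_k/q_k = 10/1
k=1  a_k=1  p_k/q_k = 11/1
k=2  a_k=4  p_k/q_k = 54/5
k=3  a_k=2  p_k/q_k = 119/11
k=4  a_k=4  p_k/q_k = 530/49
k=5  a_k=1  p_k/q_k = 649/60
fundamental: x₁=649, y₁=60  (since 421201 − 117·3600 = 1)

649 60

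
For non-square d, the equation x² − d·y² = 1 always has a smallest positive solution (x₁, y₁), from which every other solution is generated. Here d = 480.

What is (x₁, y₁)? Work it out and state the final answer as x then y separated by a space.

[21; 1,9,1,42] for √480; ℓ=4 ⇒ convergent index 3
k=0  a_k=21  p_k/q_k = 21/1
…
k=2  a_k=9  p_k/q_k = 219/10
k=3  a_k=1  p_k/q_k = 241/11
(x₁, y₁) = (241, 11);  241² − 480·11² = 1 ✓

241 11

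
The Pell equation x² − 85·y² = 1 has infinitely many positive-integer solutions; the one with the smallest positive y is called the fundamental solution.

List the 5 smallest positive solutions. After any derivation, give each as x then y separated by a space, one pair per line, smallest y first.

√85 = [9; 4,1,1,4,18, …], period ℓ=5 (odd) → k=9
a_0=9:  p_0=9·1+0=9,  q_0=9·0+1=1
…
a_2=1:  p_2=1·37+9=46,  q_2=1·4+1=5
a_3=1:  p_3=1·46+37=83,  q_3=1·5+4=9
…
a_5=18:  p_5=18·378+83=6887,  q_5=18·41+9=747
a_6=4:  p_6=4·6887+378=27926,  q_6=4·747+41=3029
a_7=1:  p_7=1·27926+6887=34813,  q_7=1·3029+747=3776
a_8=1:  p_8=1·34813+27926=62739,  q_8=1·3776+3029=6805
a_9=4:  p_9=4·62739+34813=285769,  q_9=4·6805+3776=30996
(x₁, y₁) = (285769, 30996);  285769² − 85·30996² = 1 ✓
(x_2, y_2) = (285769·285769 + 85·30996·30996, 285769·30996 + 30996·285769) = (163327842721, 17715391848)
(x_3, y_3) = (285769·163327842721 + 85·30996·17715391848, 285769·17715391848 + 30996·163327842721) = (93348068572789129, 10125019625991228)
(x_4, y_4) = (285769·93348068572789129 + 85·30996·10125019625991228, 285769·10125019625991228 + 30996·93348068572789129) = (53351968415791425367681, 5786833466982059076816)
(x_5, y_5) = (285769·53351968415791425367681 + 85·30996·5786833466982059076816, 285769·5786833466982059076816 + 30996·53351968415791425367681) = (30492677324331251603220874249, 3307395226041867061019271780)

285769 30996
163327842721 17715391848
93348068572789129 10125019625991228
53351968415791425367681 5786833466982059076816
30492677324331251603220874249 3307395226041867061019271780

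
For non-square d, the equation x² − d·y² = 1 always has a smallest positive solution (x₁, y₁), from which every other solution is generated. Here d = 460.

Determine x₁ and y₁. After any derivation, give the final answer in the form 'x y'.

√460 → a₀=21, period (2,4,3,1,2,10,2,1,3,4,2,42); ℓ=12 even so k=11
k=0  a_k=21  p_k/q_k = 21/1
…
k=2  a_k=4  p_k/q_k = 193/9
k=3  a_k=3  p_k/q_k = 622/29
k=4  a_k=1  p_k/q_k = 815/38
k=5  a_k=2  p_k/q_k = 2252/105
…
k=10  a_k=4  p_k/q_k = 1135029/52921
k=11  a_k=2  p_k/q_k = 2535751/118230
(x₁, y₁) = (2535751, 118230);  2535751² − 460·118230² = 1 ✓

2535751 118230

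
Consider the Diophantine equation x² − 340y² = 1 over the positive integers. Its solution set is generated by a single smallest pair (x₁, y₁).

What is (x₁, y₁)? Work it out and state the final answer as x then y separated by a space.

285769 15498

√340 → a₀=18, period (2,3,1,1,1,…,3,2,36); ℓ=14 even so k=13
a_0=18:  p_0=18·1+0=18,  q_0=18·0+1=1
…
a_3=1:  p_3=1·129+37=166,  q_3=1·7+2=9
…
a_7=8:  p_7=8·756+461=6509,  q_7=8·41+25=353
a_8=1:  p_8=1·6509+756=7265,  q_8=1·353+41=394
…
a_12=3:  p_12=3·34813+21039=125478,  q_12=3·1888+1141=6805
a_13=2:  p_13=2·125478+34813=285769,  q_13=2·6805+1888=15498
(x₁, y₁) = (285769, 15498);  285769² − 340·15498² = 1 ✓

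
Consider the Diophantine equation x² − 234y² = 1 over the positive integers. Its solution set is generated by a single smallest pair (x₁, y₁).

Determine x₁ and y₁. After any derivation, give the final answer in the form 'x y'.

5201 340

√234 = [15; 3,2,1,2,1,2,3,30, …], period ℓ=8 (even) → k=7
a_0=15:  p_0=15·1+0=15,  q_0=15·0+1=1
a_1=3:  p_1=3·15+1=46,  q_1=3·1+0=3
…
a_3=1:  p_3=1·107+46=153,  q_3=1·7+3=10
a_4=2:  p_4=2·153+107=413,  q_4=2·10+7=27
a_5=1:  p_5=1·413+153=566,  q_5=1·27+10=37
a_6=2:  p_6=2·566+413=1545,  q_6=2·37+27=101
a_7=3:  p_7=3·1545+566=5201,  q_7=3·101+37=340
→ (5201, 340).  Check: 5201²=27050401, 234·340²=27050400, difference 1.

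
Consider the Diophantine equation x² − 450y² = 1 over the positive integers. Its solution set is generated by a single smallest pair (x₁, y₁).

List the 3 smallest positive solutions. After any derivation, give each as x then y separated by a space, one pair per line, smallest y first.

√450 = [21; 4,1,2,4,2,1,4,42, …], period ℓ=8 (even) → k=7
i=0: a=21 ⇒ p=21, q=1
…
i=3: a=2 ⇒ p=297, q=14
…
i=5: a=2 ⇒ p=2885, q=136
i=6: a=1 ⇒ p=4179, q=197
i=7: a=4 ⇒ p=19601, q=924
fundamental: x₁=19601, y₁=924  (since 384199201 − 450·853776 = 1)
k=2:  x_2 = 19601·19601+450·924·924 = 768398401,  y_2 = 19601·924+924·19601 = 36222648
k=3:  x_3 = 19601·768398401+450·924·36222648 = 30122754096401,  y_3 = 19601·36222648+924·768398401 = 1420000245972

19601 924
768398401 36222648
30122754096401 1420000245972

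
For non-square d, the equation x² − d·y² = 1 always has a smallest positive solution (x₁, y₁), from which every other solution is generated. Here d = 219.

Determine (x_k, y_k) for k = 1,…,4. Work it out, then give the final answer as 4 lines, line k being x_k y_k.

74 5
10951 740
1620674 109515
239848801 16207480

√219 = [14; 1,3,1,28, …], period ℓ=4 (even) → k=3
a_0=14:  p_0=14·1+0=14,  q_0=14·0+1=1
a_1=1:  p_1=1·14+1=15,  q_1=1·1+0=1
a_2=3:  p_2=3·15+14=59,  q_2=3·1+1=4
a_3=1:  p_3=1·59+15=74,  q_3=1·4+1=5
fundamental: x₁=74, y₁=5  (since 5476 − 219·25 = 1)
(x_2, y_2) = (74·74 + 219·5·5, 74·5 + 5·74) = (10951, 740)
(x_3, y_3) = (74·10951 + 219·5·740, 74·740 + 5·10951) = (1620674, 109515)
(x_4, y_4) = (74·1620674 + 219·5·109515, 74·109515 + 5·1620674) = (239848801, 16207480)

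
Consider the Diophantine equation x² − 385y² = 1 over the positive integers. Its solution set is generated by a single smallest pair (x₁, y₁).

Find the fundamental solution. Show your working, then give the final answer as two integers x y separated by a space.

[19; 1,1,1,1,1,…,1,1,38] for √385; ℓ=16 ⇒ convergent index 15
k=0  a_k=19  p_k/q_k = 19/1
…
k=3  a_k=1  p_k/q_k = 59/3
k=4  a_k=1  p_k/q_k = 98/5
…
k=6  a_k=3  p_k/q_k = 569/29
…
k=8  a_k=2  p_k/q_k = 2021/103
k=9  a_k=1  p_k/q_k = 2747/140
…
k=11  a_k=1  p_k/q_k = 13009/663
k=12  a_k=1  p_k/q_k = 23271/1186
…
k=14  a_k=1  p_k/q_k = 59551/3035
k=15  a_k=1  p_k/q_k = 95831/4884
(x₁, y₁) = (95831, 4884);  95831² − 385·4884² = 1 ✓

95831 4884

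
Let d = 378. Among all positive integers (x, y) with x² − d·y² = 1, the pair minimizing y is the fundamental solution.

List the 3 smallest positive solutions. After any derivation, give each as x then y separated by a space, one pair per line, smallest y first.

[19; 2,3,1,4,1,3,2,38] for √378; ℓ=8 ⇒ convergent index 7
step 0: (19, 1)  from 19·(1,0) + (0,1)
…
step 2: (136, 7)  from 3·(39,2) + (19,1)
step 3: (175, 9)  from 1·(136,7) + (39,2)
step 4: (836, 43)  from 4·(175,9) + (136,7)
step 5: (1011, 52)  from 1·(836,43) + (175,9)
step 6: (3869, 199)  from 3·(1011,52) + (836,43)
step 7: (8749, 450)  from 2·(3869,199) + (1011,52)
→ (8749, 450).  Check: 8749²=76545001, 378·450²=76545000, difference 1.
k=2:  x_2 = 8749·8749+378·450·450 = 153090001,  y_2 = 8749·450+450·8749 = 7874100
k=3:  x_3 = 8749·153090001+378·450·7874100 = 2678768828749,  y_3 = 8749·7874100+450·153090001 = 137781001350

8749 450
153090001 7874100
2678768828749 137781001350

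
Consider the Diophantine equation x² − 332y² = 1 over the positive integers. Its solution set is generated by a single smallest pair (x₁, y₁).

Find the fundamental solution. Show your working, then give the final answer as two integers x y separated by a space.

13447 738

√332 = [18; 4,1,1,8,1,1,4,36, …], period ℓ=8 (even) → k=7
k=0  a_k=18  p_k/q_k = 18/1
…
k=3  a_k=1  p_k/q_k = 164/9
k=4  a_k=8  p_k/q_k = 1403/77
…
k=6  a_k=1  p_k/q_k = 2970/163
k=7  a_k=4  p_k/q_k = 13447/738
→ (13447, 738).  Check: 13447²=180821809, 332·738²=180821808, difference 1.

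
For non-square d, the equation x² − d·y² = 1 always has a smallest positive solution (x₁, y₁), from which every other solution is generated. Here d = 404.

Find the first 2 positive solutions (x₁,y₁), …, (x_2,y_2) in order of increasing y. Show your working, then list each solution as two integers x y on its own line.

201 10
80801 4020

[20; 10,40] for √404; ℓ=2 ⇒ convergent index 1
step 0: (20, 1)  from 20·(1,0) + (0,1)
step 1: (201, 10)  from 10·(20,1) + (1,0)
(x₁, y₁) = (201, 10);  201² − 404·10² = 1 ✓
k=2:  x_2 = 201·201+404·10·10 = 80801,  y_2 = 201·10+10·201 = 4020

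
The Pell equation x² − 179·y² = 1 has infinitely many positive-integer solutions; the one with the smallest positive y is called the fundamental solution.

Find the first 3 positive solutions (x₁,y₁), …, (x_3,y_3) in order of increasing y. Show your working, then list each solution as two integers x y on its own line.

4190210 313191
35115719688199 2624672120220
294284479589372473370 21995854729733779209

√179 → a₀=13, period (2,1,1,1,3,…,1,2,26); ℓ=14 even so k=13
step 0: (13, 1)  from 13·(1,0) + (0,1)
…
step 2: (40, 3)  from 1·(27,2) + (13,1)
…
step 7: (26999, 2018)  from 13·(2047,153) + (388,29)
…
step 9: (438125, 32747)  from 3·(137042,10243) + (26999,2018)
…
step 11: (1013292, 75737)  from 1·(575167,42990) + (438125,32747)
step 12: (1588459, 118727)  from 1·(1013292,75737) + (575167,42990)
step 13: (4190210, 313191)  from 2·(1588459,118727) + (1013292,75737)
(x₁, y₁) = (4190210, 313191);  4190210² − 179·313191² = 1 ✓
(4190210+313191√179)^2 = 35115719688199 + 2624672120220√179
(4190210+313191√179)^3 = 294284479589372473370 + 21995854729733779209√179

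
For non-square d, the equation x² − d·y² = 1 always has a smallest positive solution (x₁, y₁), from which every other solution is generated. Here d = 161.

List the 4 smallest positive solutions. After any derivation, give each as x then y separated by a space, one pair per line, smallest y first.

√161 = [12; 1,2,4,1,2,1,4,2,1,24, …], period ℓ=10 (even) → k=9
a_0=12:  p_0=12·1+0=12,  q_0=12·0+1=1
…
a_2=2:  p_2=2·13+12=38,  q_2=2·1+1=3
a_3=4:  p_3=4·38+13=165,  q_3=4·3+1=13
…
a_5=2:  p_5=2·203+165=571,  q_5=2·16+13=45
a_6=1:  p_6=1·571+203=774,  q_6=1·45+16=61
a_7=4:  p_7=4·774+571=3667,  q_7=4·61+45=289
a_8=2:  p_8=2·3667+774=8108,  q_8=2·289+61=639
a_9=1:  p_9=1·8108+3667=11775,  q_9=1·639+289=928
→ (11775, 928).  Check: 11775²=138650625, 161·928²=138650624, difference 1.
k=2:  x_2 = 11775·11775+161·928·928 = 277301249,  y_2 = 11775·928+928·11775 = 21854400
k=3:  x_3 = 11775·277301249+161·928·21854400 = 6530444402175,  y_3 = 11775·21854400+928·277301249 = 514671119072
k=4:  x_4 = 11775·6530444402175+161·928·514671119072 = 153791965393920001,  y_4 = 11775·514671119072+928·6530444402175 = 12120504832291200

11775 928
277301249 21854400
6530444402175 514671119072
153791965393920001 12120504832291200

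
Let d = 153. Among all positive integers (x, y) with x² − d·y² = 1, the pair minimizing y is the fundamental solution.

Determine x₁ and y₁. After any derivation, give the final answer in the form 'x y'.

√153 = [12; 2,1,2,2,2,1,2,24, …], period ℓ=8 (even) → k=7
a_0=12:  p_0=12·1+0=12,  q_0=12·0+1=1
a_1=2:  p_1=2·12+1=25,  q_1=2·1+0=2
…
a_3=2:  p_3=2·37+25=99,  q_3=2·3+2=8
a_4=2:  p_4=2·99+37=235,  q_4=2·8+3=19
…
a_6=1:  p_6=1·569+235=804,  q_6=1·46+19=65
a_7=2:  p_7=2·804+569=2177,  q_7=2·65+46=176
(x₁, y₁) = (2177, 176);  2177² − 153·176² = 1 ✓

2177 176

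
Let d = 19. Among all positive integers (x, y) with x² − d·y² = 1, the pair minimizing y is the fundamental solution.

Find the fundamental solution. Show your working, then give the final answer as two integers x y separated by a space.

√19 → a₀=4, period (2,1,3,1,2,8); ℓ=6 even so k=5
a_0=4:  p_0=4·1+0=4,  q_0=4·0+1=1
…
a_4=1:  p_4=1·48+13=61,  q_4=1·11+3=14
a_5=2:  p_5=2·61+48=170,  q_5=2·14+11=39
→ (170, 39).  Check: 170²=28900, 19·39²=28899, difference 1.

170 39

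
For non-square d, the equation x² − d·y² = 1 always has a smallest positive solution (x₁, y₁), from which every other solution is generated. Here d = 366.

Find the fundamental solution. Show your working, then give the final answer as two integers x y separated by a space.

√366 = [19; 7,1,1,1,2,12,2,1,1,1,7,38, …], period ℓ=12 (even) → k=11
a_0=19:  p_0=19·1+0=19,  q_0=19·0+1=1
…
a_3=1:  p_3=1·153+134=287,  q_3=1·8+7=15
a_4=1:  p_4=1·287+153=440,  q_4=1·15+8=23
a_5=2:  p_5=2·440+287=1167,  q_5=2·23+15=61
a_6=12:  p_6=12·1167+440=14444,  q_6=12·61+23=755
a_7=2:  p_7=2·14444+1167=30055,  q_7=2·755+61=1571
a_8=1:  p_8=1·30055+14444=44499,  q_8=1·1571+755=2326
a_9=1:  p_9=1·44499+30055=74554,  q_9=1·2326+1571=3897
a_10=1:  p_10=1·74554+44499=119053,  q_10=1·3897+2326=6223
a_11=7:  p_11=7·119053+74554=907925,  q_11=7·6223+3897=47458
→ (907925, 47458).  Check: 907925²=824327805625, 366·47458²=824327805624, difference 1.

907925 47458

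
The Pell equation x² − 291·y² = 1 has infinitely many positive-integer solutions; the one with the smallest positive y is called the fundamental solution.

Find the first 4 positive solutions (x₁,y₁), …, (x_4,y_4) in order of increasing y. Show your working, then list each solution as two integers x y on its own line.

d=291: √d = [17; 17,34] (ℓ=2, even), read p_1/q_1
k=0  a_k=17  p_k/q_k = 17/1
k=1  a_k=17  p_k/q_k = 290/17
fundamental: x₁=290, y₁=17  (since 84100 − 291·289 = 1)
k=2:  x_2 = 290·290+291·17·17 = 168199,  y_2 = 290·17+17·290 = 9860
k=3:  x_3 = 290·168199+291·17·9860 = 97555130,  y_3 = 290·9860+17·168199 = 5718783
k=4:  x_4 = 290·97555130+291·17·5718783 = 56581807201,  y_4 = 290·5718783+17·97555130 = 3316884280

290 17
168199 9860
97555130 5718783
56581807201 3316884280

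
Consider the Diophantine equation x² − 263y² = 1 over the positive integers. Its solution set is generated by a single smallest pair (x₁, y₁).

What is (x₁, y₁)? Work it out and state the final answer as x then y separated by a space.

139128 8579

√263 = [16; 4,1,1,1,1,15,1,1,1,1,4,32, …], period ℓ=12 (even) → k=11
a_0=16:  p_0=16·1+0=16,  q_0=16·0+1=1
a_1=4:  p_1=4·16+1=65,  q_1=4·1+0=4
a_2=1:  p_2=1·65+16=81,  q_2=1·4+1=5
a_3=1:  p_3=1·81+65=146,  q_3=1·5+4=9
a_4=1:  p_4=1·146+81=227,  q_4=1·9+5=14
…
a_6=15:  p_6=15·373+227=5822,  q_6=15·23+14=359
a_7=1:  p_7=1·5822+373=6195,  q_7=1·359+23=382
a_8=1:  p_8=1·6195+5822=12017,  q_8=1·382+359=741
…
a_10=1:  p_10=1·18212+12017=30229,  q_10=1·1123+741=1864
a_11=4:  p_11=4·30229+18212=139128,  q_11=4·1864+1123=8579
→ (139128, 8579).  Check: 139128²=19356600384, 263·8579²=19356600383, difference 1.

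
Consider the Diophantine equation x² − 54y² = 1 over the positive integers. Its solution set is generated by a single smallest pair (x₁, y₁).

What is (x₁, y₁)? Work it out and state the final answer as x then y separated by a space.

485 66

[7; 2,1,6,1,2,14] for √54; ℓ=6 ⇒ convergent index 5
step 0: (7, 1)  from 7·(1,0) + (0,1)
step 1: (15, 2)  from 2·(7,1) + (1,0)
step 2: (22, 3)  from 1·(15,2) + (7,1)
…
step 4: (169, 23)  from 1·(147,20) + (22,3)
step 5: (485, 66)  from 2·(169,23) + (147,20)
→ (485, 66).  Check: 485²=235225, 54·66²=235224, difference 1.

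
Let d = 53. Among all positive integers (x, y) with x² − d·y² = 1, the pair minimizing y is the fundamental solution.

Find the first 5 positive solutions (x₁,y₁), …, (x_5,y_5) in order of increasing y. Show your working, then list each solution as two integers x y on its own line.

66249 9100
8777860001 1205731800
1163048894346249 159757052027300
154101652394311440001 21167489878307463600
20418160737778428282906249 2804650073736225260045500

d=53: √d = [7; 3,1,1,3,14] (ℓ=5, odd), read p_9/q_9
a_0=7:  p_0=7·1+0=7,  q_0=7·0+1=1
…
a_5=14:  p_5=14·182+51=2599,  q_5=14·25+7=357
…
a_8=1:  p_8=1·10578+7979=18557,  q_8=1·1453+1096=2549
a_9=3:  p_9=3·18557+10578=66249,  q_9=3·2549+1453=9100
fundamental: x₁=66249, y₁=9100  (since 4388930001 − 53·82810000 = 1)
(66249+9100√53)^2 = 8777860001 + 1205731800√53
(66249+9100√53)^3 = 1163048894346249 + 159757052027300√53
(66249+9100√53)^4 = 154101652394311440001 + 21167489878307463600√53
(66249+9100√53)^5 = 20418160737778428282906249 + 2804650073736225260045500√53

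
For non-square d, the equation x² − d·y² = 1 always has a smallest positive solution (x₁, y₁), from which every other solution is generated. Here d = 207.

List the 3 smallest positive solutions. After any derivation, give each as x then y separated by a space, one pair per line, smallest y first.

d=207: √d = [14; 2,1,1,2,1,1,2,28] (ℓ=8, even), read p_7/q_7
a_0=14:  p_0=14·1+0=14,  q_0=14·0+1=1
a_1=2:  p_1=2·14+1=29,  q_1=2·1+0=2
a_2=1:  p_2=1·29+14=43,  q_2=1·2+1=3
a_3=1:  p_3=1·43+29=72,  q_3=1·3+2=5
…
a_6=1:  p_6=1·259+187=446,  q_6=1·18+13=31
a_7=2:  p_7=2·446+259=1151,  q_7=2·31+18=80
→ (1151, 80).  Check: 1151²=1324801, 207·80²=1324800, difference 1.
(x_2, y_2) = (1151·1151 + 207·80·80, 1151·80 + 80·1151) = (2649601, 184160)
(x_3, y_3) = (1151·2649601 + 207·80·184160, 1151·184160 + 80·2649601) = (6099380351, 423936240)

1151 80
2649601 184160
6099380351 423936240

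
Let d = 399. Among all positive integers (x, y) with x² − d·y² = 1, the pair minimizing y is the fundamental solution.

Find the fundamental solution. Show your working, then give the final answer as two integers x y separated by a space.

20 1

[19; 1,38] for √399; ℓ=2 ⇒ convergent index 1
i=0: a=19 ⇒ p=19, q=1
i=1: a=1 ⇒ p=20, q=1
(x₁, y₁) = (20, 1);  20² − 399·1² = 1 ✓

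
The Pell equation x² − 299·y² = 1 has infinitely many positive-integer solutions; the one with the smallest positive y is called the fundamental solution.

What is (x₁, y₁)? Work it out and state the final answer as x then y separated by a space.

√299 → a₀=17, period (3,2,3,34); ℓ=4 even so k=3
k=0  a_k=17  p_k/q_k = 17/1
k=1  a_k=3  p_k/q_k = 52/3
k=2  a_k=2  p_k/q_k = 121/7
k=3  a_k=3  p_k/q_k = 415/24
→ (415, 24).  Check: 415²=172225, 299·24²=172224, difference 1.

415 24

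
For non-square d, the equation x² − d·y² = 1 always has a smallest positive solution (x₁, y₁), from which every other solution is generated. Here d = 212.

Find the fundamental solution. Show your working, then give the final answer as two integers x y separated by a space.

d=212: √d = [14; 1,1,3,1,1,…,1,1,28] (ℓ=14, even), read p_13/q_13
k=0  a_k=14  p_k/q_k = 14/1
…
k=2  a_k=1  p_k/q_k = 29/2
k=3  a_k=3  p_k/q_k = 102/7
…
k=6  a_k=1  p_k/q_k = 364/25
k=7  a_k=6  p_k/q_k = 2417/166
k=8  a_k=1  p_k/q_k = 2781/191
k=9  a_k=1  p_k/q_k = 5198/357
k=10  a_k=1  p_k/q_k = 7979/548
k=11  a_k=3  p_k/q_k = 29135/2001
k=12  a_k=1  p_k/q_k = 37114/2549
k=13  a_k=1  p_k/q_k = 66249/4550
→ (66249, 4550).  Check: 66249²=4388930001, 212·4550²=4388930000, difference 1.

66249 4550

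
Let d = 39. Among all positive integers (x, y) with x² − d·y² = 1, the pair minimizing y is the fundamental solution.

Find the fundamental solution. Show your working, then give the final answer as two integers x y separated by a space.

[6; 4,12] for √39; ℓ=2 ⇒ convergent index 1
a_0=6:  p_0=6·1+0=6,  q_0=6·0+1=1
a_1=4:  p_1=4·6+1=25,  q_1=4·1+0=4
(x₁, y₁) = (25, 4);  25² − 39·4² = 1 ✓

25 4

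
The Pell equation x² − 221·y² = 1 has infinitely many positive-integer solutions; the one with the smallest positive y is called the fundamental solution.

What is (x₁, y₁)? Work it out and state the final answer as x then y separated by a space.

1665 112

√221 = [14; 1,6,2,6,1,28, …], period ℓ=6 (even) → k=5
a_0=14:  p_0=14·1+0=14,  q_0=14·0+1=1
a_1=1:  p_1=1·14+1=15,  q_1=1·1+0=1
…
a_3=2:  p_3=2·104+15=223,  q_3=2·7+1=15
a_4=6:  p_4=6·223+104=1442,  q_4=6·15+7=97
a_5=1:  p_5=1·1442+223=1665,  q_5=1·97+15=112
→ (1665, 112).  Check: 1665²=2772225, 221·112²=2772224, difference 1.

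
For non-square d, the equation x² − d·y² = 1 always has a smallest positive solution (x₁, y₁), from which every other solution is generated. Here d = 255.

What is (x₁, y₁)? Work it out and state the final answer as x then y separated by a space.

16 1

[15; 1,30] for √255; ℓ=2 ⇒ convergent index 1
step 0: (15, 1)  from 15·(1,0) + (0,1)
step 1: (16, 1)  from 1·(15,1) + (1,0)
→ (16, 1).  Check: 16²=256, 255·1²=255, difference 1.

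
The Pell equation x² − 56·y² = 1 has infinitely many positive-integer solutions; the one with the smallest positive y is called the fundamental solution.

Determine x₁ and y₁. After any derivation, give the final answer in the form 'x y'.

√56 → a₀=7, period (2,14); ℓ=2 even so k=1
i=0: a=7 ⇒ p=7, q=1
i=1: a=2 ⇒ p=15, q=2
→ (15, 2).  Check: 15²=225, 56·2²=224, difference 1.

15 2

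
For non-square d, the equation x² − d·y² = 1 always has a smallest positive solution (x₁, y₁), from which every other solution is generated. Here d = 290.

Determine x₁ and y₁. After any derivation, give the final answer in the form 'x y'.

579 34

d=290: √d = [17; 34] (ℓ=1, odd), read p_1/q_1
k=0  a_k=17  p_k/q_k = 17/1
k=1  a_k=34  p_k/q_k = 579/34
→ (579, 34).  Check: 579²=335241, 290·34²=335240, difference 1.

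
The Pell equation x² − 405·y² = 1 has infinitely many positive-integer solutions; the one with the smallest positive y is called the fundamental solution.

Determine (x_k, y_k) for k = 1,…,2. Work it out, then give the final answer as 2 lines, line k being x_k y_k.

√405 → a₀=20, period (8,40); ℓ=2 even so k=1
k=0  a_k=20  p_k/q_k = 20/1
k=1  a_k=8  p_k/q_k = 161/8
→ (161, 8).  Check: 161²=25921, 405·8²=25920, difference 1.
k=2:  x_2 = 161·161+405·8·8 = 51841,  y_2 = 161·8+8·161 = 2576

161 8
51841 2576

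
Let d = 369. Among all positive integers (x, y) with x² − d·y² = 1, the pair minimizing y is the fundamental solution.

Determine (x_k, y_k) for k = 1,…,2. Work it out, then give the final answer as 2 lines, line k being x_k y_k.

8396801 437120
141012534067201 7340819306240

[19; 4,1,3,2,7,4,7,2,3,1,4,38] for √369; ℓ=12 ⇒ convergent index 11
a_0=19:  p_0=19·1+0=19,  q_0=19·0+1=1
…
a_7=7:  p_7=7·25414+6147=184045,  q_7=7·1323+320=9581
a_8=2:  p_8=2·184045+25414=393504,  q_8=2·9581+1323=20485
a_9=3:  p_9=3·393504+184045=1364557,  q_9=3·20485+9581=71036
a_10=1:  p_10=1·1364557+393504=1758061,  q_10=1·71036+20485=91521
a_11=4:  p_11=4·1758061+1364557=8396801,  q_11=4·91521+71036=437120
fundamental: x₁=8396801, y₁=437120  (since 70506267033601 − 369·191073894400 = 1)
(x_2, y_2) = (8396801·8396801 + 369·437120·437120, 8396801·437120 + 437120·8396801) = (141012534067201, 7340819306240)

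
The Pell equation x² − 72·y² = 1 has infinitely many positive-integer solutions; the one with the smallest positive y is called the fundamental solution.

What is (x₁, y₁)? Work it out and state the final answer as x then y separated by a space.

17 2

d=72: √d = [8; 2,16] (ℓ=2, even), read p_1/q_1
step 0: (8, 1)  from 8·(1,0) + (0,1)
step 1: (17, 2)  from 2·(8,1) + (1,0)
fundamental: x₁=17, y₁=2  (since 289 − 72·4 = 1)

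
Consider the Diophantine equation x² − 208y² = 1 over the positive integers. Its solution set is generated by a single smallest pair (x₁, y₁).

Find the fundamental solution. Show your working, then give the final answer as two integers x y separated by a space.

[14; 2,2,1,2,2,28] for √208; ℓ=6 ⇒ convergent index 5
k=0  a_k=14  p_k/q_k = 14/1
…
k=4  a_k=2  p_k/q_k = 274/19
k=5  a_k=2  p_k/q_k = 649/45
→ (649, 45).  Check: 649²=421201, 208·45²=421200, difference 1.

649 45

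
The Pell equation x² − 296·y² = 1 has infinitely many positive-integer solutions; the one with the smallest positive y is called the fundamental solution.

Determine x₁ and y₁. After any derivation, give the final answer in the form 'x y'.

3699 215

√296 → a₀=17, period (4,1,7,1,4,34); ℓ=6 even so k=5
a_0=17:  p_0=17·1+0=17,  q_0=17·0+1=1
…
a_2=1:  p_2=1·69+17=86,  q_2=1·4+1=5
…
a_4=1:  p_4=1·671+86=757,  q_4=1·39+5=44
a_5=4:  p_5=4·757+671=3699,  q_5=4·44+39=215
→ (3699, 215).  Check: 3699²=13682601, 296·215²=13682600, difference 1.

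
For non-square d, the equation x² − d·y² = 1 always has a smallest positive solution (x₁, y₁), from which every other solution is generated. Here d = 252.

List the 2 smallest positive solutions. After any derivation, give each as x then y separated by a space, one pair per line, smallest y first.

√252 = [15; 1,6,1,30, …], period ℓ=4 (even) → k=3
step 0: (15, 1)  from 15·(1,0) + (0,1)
…
step 2: (111, 7)  from 6·(16,1) + (15,1)
step 3: (127, 8)  from 1·(111,7) + (16,1)
(x₁, y₁) = (127, 8);  127² − 252·8² = 1 ✓
(127+8√252)^2 = 32257 + 2032√252

127 8
32257 2032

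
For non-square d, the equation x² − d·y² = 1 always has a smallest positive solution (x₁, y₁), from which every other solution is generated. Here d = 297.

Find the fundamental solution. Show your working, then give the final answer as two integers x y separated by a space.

48599 2820

√297 = [17; 4,3,1,1,2,1,1,3,4,34, …], period ℓ=10 (even) → k=9
k=0  a_k=17  p_k/q_k = 17/1
k=1  a_k=4  p_k/q_k = 69/4
k=2  a_k=3  p_k/q_k = 224/13
k=3  a_k=1  p_k/q_k = 293/17
k=4  a_k=1  p_k/q_k = 517/30
…
k=7  a_k=1  p_k/q_k = 3171/184
k=8  a_k=3  p_k/q_k = 11357/659
k=9  a_k=4  p_k/q_k = 48599/2820
→ (48599, 2820).  Check: 48599²=2361862801, 297·2820²=2361862800, difference 1.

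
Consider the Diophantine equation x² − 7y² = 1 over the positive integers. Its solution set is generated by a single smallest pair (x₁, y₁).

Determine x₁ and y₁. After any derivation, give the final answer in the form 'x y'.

8 3

√7 = [2; 1,1,1,4, …], period ℓ=4 (even) → k=3
a_0=2:  p_0=2·1+0=2,  q_0=2·0+1=1
a_1=1:  p_1=1·2+1=3,  q_1=1·1+0=1
a_2=1:  p_2=1·3+2=5,  q_2=1·1+1=2
a_3=1:  p_3=1·5+3=8,  q_3=1·2+1=3
fundamental: x₁=8, y₁=3  (since 64 − 7·9 = 1)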